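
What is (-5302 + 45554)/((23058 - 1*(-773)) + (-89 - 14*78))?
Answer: 20126/11325 ≈ 1.7771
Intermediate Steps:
(-5302 + 45554)/((23058 - 1*(-773)) + (-89 - 14*78)) = 40252/((23058 + 773) + (-89 - 1092)) = 40252/(23831 - 1181) = 40252/22650 = 40252*(1/22650) = 20126/11325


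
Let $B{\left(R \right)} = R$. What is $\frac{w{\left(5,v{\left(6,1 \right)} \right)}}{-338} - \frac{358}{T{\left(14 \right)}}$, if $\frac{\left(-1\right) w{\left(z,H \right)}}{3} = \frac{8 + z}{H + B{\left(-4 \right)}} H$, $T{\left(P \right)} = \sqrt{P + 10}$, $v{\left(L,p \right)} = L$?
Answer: $\frac{9}{26} - \frac{179 \sqrt{6}}{6} \approx -72.73$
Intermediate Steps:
$T{\left(P \right)} = \sqrt{10 + P}$
$w{\left(z,H \right)} = - \frac{3 H \left(8 + z\right)}{-4 + H}$ ($w{\left(z,H \right)} = - 3 \frac{8 + z}{H - 4} H = - 3 \frac{8 + z}{-4 + H} H = - 3 \frac{H \left(8 + z\right)}{-4 + H} = - \frac{3 H \left(8 + z\right)}{-4 + H}$)
$\frac{w{\left(5,v{\left(6,1 \right)} \right)}}{-338} - \frac{358}{T{\left(14 \right)}} = \frac{\left(-3\right) 6 \frac{1}{-4 + 6} \left(8 + 5\right)}{-338} - \frac{358}{\sqrt{10 + 14}} = \left(-3\right) 6 \cdot \frac{1}{2} \cdot 13 \left(- \frac{1}{338}\right) - \frac{358}{\sqrt{24}} = \left(-3\right) 6 \cdot \frac{1}{2} \cdot 13 \left(- \frac{1}{338}\right) - \frac{358}{2 \sqrt{6}} = \left(-117\right) \left(- \frac{1}{338}\right) - 358 \frac{\sqrt{6}}{12} = \frac{9}{26} - \frac{179 \sqrt{6}}{6}$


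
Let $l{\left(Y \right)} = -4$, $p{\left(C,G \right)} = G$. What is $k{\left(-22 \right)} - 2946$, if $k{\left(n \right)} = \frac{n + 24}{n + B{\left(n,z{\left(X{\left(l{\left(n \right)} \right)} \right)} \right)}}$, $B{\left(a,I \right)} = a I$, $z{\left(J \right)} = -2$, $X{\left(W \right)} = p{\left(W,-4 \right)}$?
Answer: $- \frac{32405}{11} \approx -2945.9$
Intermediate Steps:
$X{\left(W \right)} = -4$
$B{\left(a,I \right)} = I a$
$k{\left(n \right)} = - \frac{24 + n}{n}$ ($k{\left(n \right)} = \frac{n + 24}{n - 2 n} = \frac{24 + n}{\left(-1\right) n} = \left(24 + n\right) \left(- \frac{1}{n}\right) = - \frac{24 + n}{n}$)
$k{\left(-22 \right)} - 2946 = \frac{-24 - -22}{-22} - 2946 = - \frac{-24 + 22}{22} - 2946 = \left(- \frac{1}{22}\right) \left(-2\right) - 2946 = \frac{1}{11} - 2946 = - \frac{32405}{11}$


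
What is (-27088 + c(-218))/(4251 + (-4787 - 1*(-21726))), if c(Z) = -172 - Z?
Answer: -13521/10595 ≈ -1.2762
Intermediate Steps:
(-27088 + c(-218))/(4251 + (-4787 - 1*(-21726))) = (-27088 + (-172 - 1*(-218)))/(4251 + (-4787 - 1*(-21726))) = (-27088 + (-172 + 218))/(4251 + (-4787 + 21726)) = (-27088 + 46)/(4251 + 16939) = -27042/21190 = -27042*1/21190 = -13521/10595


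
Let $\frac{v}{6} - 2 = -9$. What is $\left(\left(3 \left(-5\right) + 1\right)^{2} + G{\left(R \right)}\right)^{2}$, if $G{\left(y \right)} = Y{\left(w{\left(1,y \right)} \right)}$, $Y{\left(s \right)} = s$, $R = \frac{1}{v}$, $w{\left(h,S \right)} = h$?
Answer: $38809$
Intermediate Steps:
$v = -42$ ($v = 12 + 6 \left(-9\right) = 12 - 54 = -42$)
$R = - \frac{1}{42}$ ($R = \frac{1}{-42} = - \frac{1}{42} \approx -0.02381$)
$G{\left(y \right)} = 1$
$\left(\left(3 \left(-5\right) + 1\right)^{2} + G{\left(R \right)}\right)^{2} = \left(\left(3 \left(-5\right) + 1\right)^{2} + 1\right)^{2} = \left(\left(-15 + 1\right)^{2} + 1\right)^{2} = \left(\left(-14\right)^{2} + 1\right)^{2} = \left(196 + 1\right)^{2} = 197^{2} = 38809$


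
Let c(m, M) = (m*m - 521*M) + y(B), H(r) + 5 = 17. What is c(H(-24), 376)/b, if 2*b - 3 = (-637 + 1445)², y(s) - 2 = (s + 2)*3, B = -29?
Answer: -391662/652867 ≈ -0.59991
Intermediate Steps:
H(r) = 12 (H(r) = -5 + 17 = 12)
y(s) = 8 + 3*s (y(s) = 2 + (s + 2)*3 = 2 + (2 + s)*3 = 2 + (6 + 3*s) = 8 + 3*s)
c(m, M) = -79 + m² - 521*M (c(m, M) = (m*m - 521*M) + (8 + 3*(-29)) = (m² - 521*M) + (8 - 87) = (m² - 521*M) - 79 = -79 + m² - 521*M)
b = 652867/2 (b = 3/2 + (-637 + 1445)²/2 = 3/2 + (½)*808² = 3/2 + (½)*652864 = 3/2 + 326432 = 652867/2 ≈ 3.2643e+5)
c(H(-24), 376)/b = (-79 + 12² - 521*376)/(652867/2) = (-79 + 144 - 195896)*(2/652867) = -195831*2/652867 = -391662/652867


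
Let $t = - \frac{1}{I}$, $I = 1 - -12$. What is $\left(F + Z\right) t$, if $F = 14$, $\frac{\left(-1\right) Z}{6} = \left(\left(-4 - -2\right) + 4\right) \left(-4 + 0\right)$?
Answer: $- \frac{62}{13} \approx -4.7692$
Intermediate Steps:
$Z = 48$ ($Z = - 6 \left(\left(-4 - -2\right) + 4\right) \left(-4 + 0\right) = - 6 \left(\left(-4 + 2\right) + 4\right) \left(-4\right) = - 6 \left(-2 + 4\right) \left(-4\right) = - 6 \cdot 2 \left(-4\right) = \left(-6\right) \left(-8\right) = 48$)
$I = 13$ ($I = 1 + 12 = 13$)
$t = - \frac{1}{13} \approx -0.076923$
$\left(F + Z\right) t = \left(14 + 48\right) \left(- \frac{1}{13}\right) = 62 \left(- \frac{1}{13}\right) = - \frac{62}{13}$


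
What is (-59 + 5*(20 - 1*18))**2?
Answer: 2401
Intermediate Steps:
(-59 + 5*(20 - 1*18))**2 = (-59 + 5*(20 - 18))**2 = (-59 + 5*2)**2 = (-59 + 10)**2 = (-49)**2 = 2401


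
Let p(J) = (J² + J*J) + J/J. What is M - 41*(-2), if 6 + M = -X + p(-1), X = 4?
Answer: 75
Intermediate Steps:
p(J) = 1 + 2*J² (p(J) = (J² + J²) + 1 = 2*J² + 1 = 1 + 2*J²)
M = -7 (M = -6 + (-1*4 + (1 + 2*(-1)²)) = -6 + (-4 + (1 + 2*1)) = -6 + (-4 + (1 + 2)) = -6 + (-4 + 3) = -6 - 1 = -7)
M - 41*(-2) = -7 - 41*(-2) = -7 + 82 = 75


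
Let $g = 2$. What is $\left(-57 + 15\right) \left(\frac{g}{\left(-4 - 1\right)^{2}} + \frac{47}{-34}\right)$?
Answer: $\frac{23247}{425} \approx 54.699$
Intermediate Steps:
$\left(-57 + 15\right) \left(\frac{g}{\left(-4 - 1\right)^{2}} + \frac{47}{-34}\right) = \left(-57 + 15\right) \left(\frac{2}{\left(-4 - 1\right)^{2}} + \frac{47}{-34}\right) = - 42 \left(\frac{2}{\left(-5\right)^{2}} + 47 \left(- \frac{1}{34}\right)\right) = - 42 \left(\frac{2}{25} - \frac{47}{34}\right) = \left(-42\right) \left(- \frac{1107}{850}\right) = \frac{23247}{425}$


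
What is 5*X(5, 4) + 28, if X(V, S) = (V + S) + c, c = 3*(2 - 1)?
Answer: 88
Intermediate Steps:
c = 3 (c = 3*1 = 3)
X(V, S) = 3 + S + V (X(V, S) = (V + S) + 3 = (S + V) + 3 = 3 + S + V)
5*X(5, 4) + 28 = 5*(3 + 4 + 5) + 28 = 5*12 + 28 = 60 + 28 = 88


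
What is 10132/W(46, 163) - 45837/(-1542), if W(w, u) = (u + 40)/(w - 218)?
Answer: -892648219/104342 ≈ -8555.0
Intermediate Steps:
W(w, u) = (40 + u)/(-218 + w)
10132/W(46, 163) - 45837/(-1542) = 10132/(((40 + 163)/(-218 + 46))) - 45837/(-1542) = 10132/((203/(-172))) - 45837*(-1/1542) = 10132/((-1/172*203)) + 15279/514 = 10132/(-203/172) + 15279/514 = 10132*(-172/203) + 15279/514 = -1742704/203 + 15279/514 = -892648219/104342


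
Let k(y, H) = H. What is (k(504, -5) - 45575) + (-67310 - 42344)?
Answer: -155234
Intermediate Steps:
(k(504, -5) - 45575) + (-67310 - 42344) = (-5 - 45575) + (-67310 - 42344) = -45580 - 109654 = -155234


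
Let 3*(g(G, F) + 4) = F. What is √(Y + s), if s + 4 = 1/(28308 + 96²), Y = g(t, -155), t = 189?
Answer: I*√21003411711/18762 ≈ 7.7244*I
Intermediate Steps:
g(G, F) = -4 + F/3
Y = -167/3 (Y = -4 + (⅓)*(-155) = -4 - 155/3 = -167/3 ≈ -55.667)
s = -150095/37524 (s = -4 + 1/(28308 + 96²) = -4 + 1/(28308 + 9216) = -4 + 1/37524 = -150095/37524 ≈ -4.0000)
√(Y + s) = √(-167/3 - 150095/37524) = √(-2238931/37524) = I*√21003411711/18762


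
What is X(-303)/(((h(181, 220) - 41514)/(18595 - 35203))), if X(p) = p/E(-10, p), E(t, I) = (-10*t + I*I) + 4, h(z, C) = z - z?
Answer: -838704/635946047 ≈ -0.0013188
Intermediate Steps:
h(z, C) = 0
E(t, I) = 4 + I² - 10*t (E(t, I) = (-10*t + I²) + 4 = (I² - 10*t) + 4 = 4 + I² - 10*t)
X(p) = p/(104 + p²) (X(p) = p/(4 + p² - 10*(-10)) = p/(4 + p² + 100) = p/(104 + p²))
X(-303)/(((h(181, 220) - 41514)/(18595 - 35203))) = (-303/(104 + (-303)²))/(((0 - 41514)/(18595 - 35203))) = (-303/(104 + 91809))/((-41514/(-16608))) = (-303/91913)/((-41514*(-1/16608))) = (-303*1/91913)/(6919/2768) = -303/91913*2768/6919 = -838704/635946047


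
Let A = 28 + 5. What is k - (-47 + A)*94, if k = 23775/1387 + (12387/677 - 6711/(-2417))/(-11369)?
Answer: 34398509878488445/25802634268127 ≈ 1333.1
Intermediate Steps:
A = 33
k = 442243181633313/25802634268127 (k = 23775*(1/1387) + (12387*(1/677) - 6711*(-1/2417))*(-1/11369) = 23775/1387 + (12387/677 + 6711/2417)*(-1/11369) = 23775/1387 + (34482726/1636309)*(-1/11369) = 23775/1387 - 34482726/18603197021 = 442243181633313/25802634268127 ≈ 17.139)
k - (-47 + A)*94 = 442243181633313/25802634268127 - (-47 + 33)*94 = 442243181633313/25802634268127 - (-14)*94 = 442243181633313/25802634268127 - 1*(-1316) = 442243181633313/25802634268127 + 1316 = 34398509878488445/25802634268127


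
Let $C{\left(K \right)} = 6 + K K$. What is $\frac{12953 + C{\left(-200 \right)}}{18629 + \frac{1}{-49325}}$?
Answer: $\frac{870734225}{306291808} \approx 2.8428$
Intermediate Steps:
$C{\left(K \right)} = 6 + K^{2}$
$\frac{12953 + C{\left(-200 \right)}}{18629 + \frac{1}{-49325}} = \frac{12953 + \left(6 + \left(-200\right)^{2}\right)}{18629 + \frac{1}{-49325}} = \frac{12953 + \left(6 + 40000\right)}{18629 - \frac{1}{49325}} = \frac{12953 + 40006}{\frac{918875424}{49325}} = 52959 \cdot \frac{49325}{918875424} = \frac{870734225}{306291808}$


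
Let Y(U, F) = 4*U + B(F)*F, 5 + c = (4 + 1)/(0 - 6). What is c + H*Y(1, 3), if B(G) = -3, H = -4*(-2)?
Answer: -275/6 ≈ -45.833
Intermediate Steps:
H = 8
c = -35/6 (c = -5 + (4 + 1)/(0 - 6) = -5 + 5/(-6) = -5 + 5*(-⅙) = -5 - ⅚ = -35/6 ≈ -5.8333)
Y(U, F) = -3*F + 4*U (Y(U, F) = 4*U - 3*F = -3*F + 4*U)
c + H*Y(1, 3) = -35/6 + 8*(-3*3 + 4*1) = -35/6 + 8*(-9 + 4) = -35/6 + 8*(-5) = -35/6 - 40 = -275/6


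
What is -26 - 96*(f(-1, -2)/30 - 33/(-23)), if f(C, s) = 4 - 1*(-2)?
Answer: -21038/115 ≈ -182.94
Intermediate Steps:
f(C, s) = 6 (f(C, s) = 4 + 2 = 6)
-26 - 96*(f(-1, -2)/30 - 33/(-23)) = -26 - 96*(6/30 - 33/(-23)) = -26 - 96*(6*(1/30) - 33*(-1/23)) = -26 - 96*(⅕ + 33/23) = -26 - 96*188/115 = -26 - 18048/115 = -21038/115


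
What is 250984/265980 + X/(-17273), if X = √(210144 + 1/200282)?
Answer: 62746/66495 - √8429480954891738/3459470986 ≈ 0.91708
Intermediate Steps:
X = √8429480954891738/200282 (X = √(210144 + 1/200282) = √(42088060609/200282) = √8429480954891738/200282 ≈ 458.41)
250984/265980 + X/(-17273) = 250984/265980 + (√8429480954891738/200282)/(-17273) = 250984*(1/265980) + (√8429480954891738/200282)*(-1/17273) = 62746/66495 - √8429480954891738/3459470986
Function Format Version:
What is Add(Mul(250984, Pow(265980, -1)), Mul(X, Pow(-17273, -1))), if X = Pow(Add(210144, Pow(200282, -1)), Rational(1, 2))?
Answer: Add(Rational(62746, 66495), Mul(Rational(-1, 3459470986), Pow(8429480954891738, Rational(1, 2)))) ≈ 0.91708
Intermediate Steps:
X = Mul(Rational(1, 200282), Pow(8429480954891738, Rational(1, 2))) (X = Pow(Add(210144, Rational(1, 200282)), Rational(1, 2)) = Pow(Rational(42088060609, 200282), Rational(1, 2)) = Mul(Rational(1, 200282), Pow(8429480954891738, Rational(1, 2))) ≈ 458.41)
Add(Mul(250984, Pow(265980, -1)), Mul(X, Pow(-17273, -1))) = Add(Mul(250984, Pow(265980, -1)), Mul(Mul(Rational(1, 200282), Pow(8429480954891738, Rational(1, 2))), Pow(-17273, -1))) = Add(Mul(250984, Rational(1, 265980)), Mul(Mul(Rational(1, 200282), Pow(8429480954891738, Rational(1, 2))), Rational(-1, 17273))) = Add(Rational(62746, 66495), Mul(Rational(-1, 3459470986), Pow(8429480954891738, Rational(1, 2))))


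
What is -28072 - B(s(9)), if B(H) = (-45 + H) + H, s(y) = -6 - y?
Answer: -27997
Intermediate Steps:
B(H) = -45 + 2*H
-28072 - B(s(9)) = -28072 - (-45 + 2*(-6 - 1*9)) = -28072 - (-45 + 2*(-6 - 9)) = -28072 - (-45 + 2*(-15)) = -28072 - (-45 - 30) = -28072 - 1*(-75) = -28072 + 75 = -27997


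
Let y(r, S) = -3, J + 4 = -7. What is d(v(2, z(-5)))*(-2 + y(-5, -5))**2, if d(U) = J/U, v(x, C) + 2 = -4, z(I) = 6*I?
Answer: 275/6 ≈ 45.833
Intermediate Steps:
J = -11 (J = -4 - 7 = -11)
v(x, C) = -6 (v(x, C) = -2 - 4 = -6)
d(U) = -11/U
d(v(2, z(-5)))*(-2 + y(-5, -5))**2 = (-11/(-6))*(-2 - 3)**2 = -11*(-1/6)*(-5)**2 = (11/6)*25 = 275/6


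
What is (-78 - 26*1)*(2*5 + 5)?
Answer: -1560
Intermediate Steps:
(-78 - 26*1)*(2*5 + 5) = (-78 - 26)*(10 + 5) = -104*15 = -1560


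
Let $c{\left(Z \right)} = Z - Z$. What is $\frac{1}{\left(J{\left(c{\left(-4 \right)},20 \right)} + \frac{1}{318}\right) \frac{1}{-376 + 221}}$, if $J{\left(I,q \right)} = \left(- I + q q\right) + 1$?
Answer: $- \frac{49290}{127519} \approx -0.38653$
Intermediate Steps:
$c{\left(Z \right)} = 0$
$J{\left(I,q \right)} = 1 + q^{2} - I$ ($J{\left(I,q \right)} = \left(- I + q^{2}\right) + 1 = \left(q^{2} - I\right) + 1 = 1 + q^{2} - I$)
$\frac{1}{\left(J{\left(c{\left(-4 \right)},20 \right)} + \frac{1}{318}\right) \frac{1}{-376 + 221}} = \frac{1}{\left(\left(1 + 20^{2} - 0\right) + \frac{1}{318}\right) \frac{1}{-376 + 221}} = \frac{1}{\left(\left(1 + 400 + 0\right) + \frac{1}{318}\right) \frac{1}{-155}} = \frac{1}{\left(401 + \frac{1}{318}\right) \left(- \frac{1}{155}\right)} = \frac{1}{\frac{127519}{318} \left(- \frac{1}{155}\right)} = \frac{1}{- \frac{127519}{49290}} = - \frac{49290}{127519}$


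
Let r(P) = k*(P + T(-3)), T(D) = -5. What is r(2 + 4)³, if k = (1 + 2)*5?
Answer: 3375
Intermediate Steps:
k = 15 (k = 3*5 = 15)
r(P) = -75 + 15*P (r(P) = 15*(P - 5) = 15*(-5 + P) = -75 + 15*P)
r(2 + 4)³ = (-75 + 15*(2 + 4))³ = (-75 + 15*6)³ = (-75 + 90)³ = 15³ = 3375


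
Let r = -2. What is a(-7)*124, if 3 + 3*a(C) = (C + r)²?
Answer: 3224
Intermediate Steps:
a(C) = -1 + (-2 + C)²/3 (a(C) = -1 + (C - 2)²/3 = -1 + (-2 + C)²/3)
a(-7)*124 = (-1 + (-2 - 7)²/3)*124 = (-1 + (⅓)*(-9)²)*124 = (-1 + (⅓)*81)*124 = (-1 + 27)*124 = 26*124 = 3224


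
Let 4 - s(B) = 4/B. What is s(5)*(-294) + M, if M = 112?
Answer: -4144/5 ≈ -828.80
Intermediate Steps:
s(B) = 4 - 4/B
s(5)*(-294) + M = (4 - 4/5)*(-294) + 112 = (4 - 4*⅕)*(-294) + 112 = (4 - ⅘)*(-294) + 112 = (16/5)*(-294) + 112 = -4704/5 + 112 = -4144/5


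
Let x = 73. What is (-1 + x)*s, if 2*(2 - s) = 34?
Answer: -1080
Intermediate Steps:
s = -15 (s = 2 - ½*34 = 2 - 17 = -15)
(-1 + x)*s = (-1 + 73)*(-15) = 72*(-15) = -1080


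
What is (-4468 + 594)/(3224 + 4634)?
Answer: -1937/3929 ≈ -0.49300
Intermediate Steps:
(-4468 + 594)/(3224 + 4634) = -3874/7858 = -3874*1/7858 = -1937/3929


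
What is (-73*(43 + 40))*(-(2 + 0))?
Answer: 12118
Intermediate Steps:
(-73*(43 + 40))*(-(2 + 0)) = (-73*83)*(-1*2) = -6059*(-2) = 12118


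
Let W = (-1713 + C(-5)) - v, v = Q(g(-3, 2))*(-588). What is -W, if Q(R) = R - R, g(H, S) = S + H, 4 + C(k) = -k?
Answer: 1712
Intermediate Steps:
C(k) = -4 - k
g(H, S) = H + S
Q(R) = 0
v = 0 (v = 0*(-588) = 0)
W = -1712 (W = (-1713 + (-4 - 1*(-5))) - 1*0 = (-1713 + (-4 + 5)) + 0 = (-1713 + 1) + 0 = -1712 + 0 = -1712)
-W = -1*(-1712) = 1712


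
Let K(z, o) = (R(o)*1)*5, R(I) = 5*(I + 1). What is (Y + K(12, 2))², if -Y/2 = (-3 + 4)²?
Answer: 5329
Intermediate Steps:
R(I) = 5 + 5*I (R(I) = 5*(1 + I) = 5 + 5*I)
K(z, o) = 25 + 25*o (K(z, o) = ((5 + 5*o)*1)*5 = (5 + 5*o)*5 = 25 + 25*o)
Y = -2 (Y = -2*(-3 + 4)² = -2*1² = -2*1 = -2)
(Y + K(12, 2))² = (-2 + (25 + 25*2))² = (-2 + (25 + 50))² = (-2 + 75)² = 73² = 5329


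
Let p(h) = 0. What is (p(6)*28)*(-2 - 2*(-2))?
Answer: 0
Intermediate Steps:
(p(6)*28)*(-2 - 2*(-2)) = (0*28)*(-2 - 2*(-2)) = 0*(-2 + 4) = 0*2 = 0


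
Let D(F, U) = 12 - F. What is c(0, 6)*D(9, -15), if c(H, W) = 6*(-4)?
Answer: -72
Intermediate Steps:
c(H, W) = -24
c(0, 6)*D(9, -15) = -24*(12 - 1*9) = -24*(12 - 9) = -24*3 = -72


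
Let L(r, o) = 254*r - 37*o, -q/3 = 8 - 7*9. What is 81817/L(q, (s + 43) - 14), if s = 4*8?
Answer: 81817/39653 ≈ 2.0633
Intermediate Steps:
s = 32
q = 165 (q = -3*(8 - 7*9) = -3*(8 - 63) = -3*(-55) = 165)
L(r, o) = -37*o + 254*r
81817/L(q, (s + 43) - 14) = 81817/(-37*((32 + 43) - 14) + 254*165) = 81817/(-37*(75 - 14) + 41910) = 81817/(-37*61 + 41910) = 81817/(-2257 + 41910) = 81817/39653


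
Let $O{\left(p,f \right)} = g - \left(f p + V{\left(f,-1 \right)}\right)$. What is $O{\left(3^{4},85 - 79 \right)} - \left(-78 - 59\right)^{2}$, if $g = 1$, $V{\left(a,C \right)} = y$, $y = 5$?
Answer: $-19259$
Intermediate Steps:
$V{\left(a,C \right)} = 5$
$O{\left(p,f \right)} = -4 - f p$ ($O{\left(p,f \right)} = 1 - \left(f p + 5\right) = 1 - \left(5 + f p\right) = -4 - f p$)
$O{\left(3^{4},85 - 79 \right)} - \left(-78 - 59\right)^{2} = \left(-4 - \left(85 - 79\right) 3^{4}\right) - \left(-78 - 59\right)^{2} = \left(-4 - 6 \cdot 81\right) - \left(-137\right)^{2} = \left(-4 - 486\right) - 18769 = -490 - 18769 = -19259$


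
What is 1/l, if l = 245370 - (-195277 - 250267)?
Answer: 1/690914 ≈ 1.4474e-6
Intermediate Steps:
l = 690914 (l = 245370 - 1*(-445544) = 245370 + 445544 = 690914)
1/l = 1/690914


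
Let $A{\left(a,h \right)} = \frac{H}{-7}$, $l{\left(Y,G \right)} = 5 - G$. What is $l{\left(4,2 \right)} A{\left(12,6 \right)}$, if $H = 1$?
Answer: $- \frac{3}{7} \approx -0.42857$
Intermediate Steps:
$A{\left(a,h \right)} = - \frac{1}{7}$ ($A{\left(a,h \right)} = 1 \frac{1}{-7} = 1 \left(- \frac{1}{7}\right) = - \frac{1}{7}$)
$l{\left(4,2 \right)} A{\left(12,6 \right)} = \left(5 - 2\right) \left(- \frac{1}{7}\right) = 3 \left(- \frac{1}{7}\right) = - \frac{3}{7}$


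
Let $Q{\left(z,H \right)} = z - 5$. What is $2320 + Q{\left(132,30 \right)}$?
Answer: $2447$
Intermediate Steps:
$Q{\left(z,H \right)} = -5 + z$
$2320 + Q{\left(132,30 \right)} = 2320 + \left(-5 + 132\right) = 2320 + 127 = 2447$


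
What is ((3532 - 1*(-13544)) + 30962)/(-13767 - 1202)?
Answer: -48038/14969 ≈ -3.2092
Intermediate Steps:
((3532 - 1*(-13544)) + 30962)/(-13767 - 1202) = ((3532 + 13544) + 30962)/(-14969) = (17076 + 30962)*(-1/14969) = 48038*(-1/14969) = -48038/14969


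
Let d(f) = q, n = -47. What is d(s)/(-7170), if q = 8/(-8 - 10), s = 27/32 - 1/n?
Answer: 2/32265 ≈ 6.1987e-5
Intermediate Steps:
s = 1301/1504 (s = 27/32 - 1/(-47) = 27*(1/32) - 1*(-1/47) = 27/32 + 1/47 = 1301/1504 ≈ 0.86503)
q = -4/9 (q = 8/(-18) = 8*(-1/18) = -4/9 ≈ -0.44444)
d(f) = -4/9
d(s)/(-7170) = -4/9/(-7170) = -4/9*(-1/7170) = 2/32265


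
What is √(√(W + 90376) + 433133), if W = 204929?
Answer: √(433133 + √295305) ≈ 658.54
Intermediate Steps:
√(√(W + 90376) + 433133) = √(√(204929 + 90376) + 433133) = √(√295305 + 433133) = √(433133 + √295305)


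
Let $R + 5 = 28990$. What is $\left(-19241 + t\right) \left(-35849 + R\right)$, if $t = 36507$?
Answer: $-118513824$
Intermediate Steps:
$R = 28985$ ($R = -5 + 28990 = 28985$)
$\left(-19241 + t\right) \left(-35849 + R\right) = \left(-19241 + 36507\right) \left(-35849 + 28985\right) = 17266 \left(-6864\right) = -118513824$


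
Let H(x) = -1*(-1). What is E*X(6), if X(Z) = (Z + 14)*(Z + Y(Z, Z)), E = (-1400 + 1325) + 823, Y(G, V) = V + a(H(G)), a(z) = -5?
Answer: 104720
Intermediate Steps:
H(x) = 1
Y(G, V) = -5 + V (Y(G, V) = V - 5 = -5 + V)
E = 748 (E = -75 + 823 = 748)
X(Z) = (-5 + 2*Z)*(14 + Z) (X(Z) = (Z + 14)*(Z + (-5 + Z)) = (14 + Z)*(-5 + 2*Z) = (-5 + 2*Z)*(14 + Z))
E*X(6) = 748*(-70 + 2*6² + 23*6) = 748*(-70 + 2*36 + 138) = 748*(-70 + 72 + 138) = 748*140 = 104720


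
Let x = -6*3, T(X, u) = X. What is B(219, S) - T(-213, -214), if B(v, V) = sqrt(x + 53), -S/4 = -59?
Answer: 213 + sqrt(35) ≈ 218.92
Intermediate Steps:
S = 236 (S = -4*(-59) = 236)
x = -18
B(v, V) = sqrt(35) (B(v, V) = sqrt(-18 + 53) = sqrt(35))
B(219, S) - T(-213, -214) = sqrt(35) - 1*(-213) = sqrt(35) + 213 = 213 + sqrt(35)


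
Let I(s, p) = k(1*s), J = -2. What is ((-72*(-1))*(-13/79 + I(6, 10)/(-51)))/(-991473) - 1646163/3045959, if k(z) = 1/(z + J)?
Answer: -104375977746323/193135302024581 ≈ -0.54043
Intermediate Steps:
k(z) = 1/(-2 + z) (k(z) = 1/(z - 2) = 1/(-2 + z))
I(s, p) = 1/(-2 + s) (I(s, p) = 1/(-2 + 1*s) = 1/(-2 + s))
((-72*(-1))*(-13/79 + I(6, 10)/(-51)))/(-991473) - 1646163/3045959 = ((-72*(-1))*(-13/79 + 1/((-2 + 6)*(-51))))/(-991473) - 1646163/3045959 = (72*(-13*1/79 - 1/51/4))*(-1/991473) - 1646163*1/3045959 = (72*(-13/79 + (¼)*(-1/51)))*(-1/991473) - 1646163/3045959 = (72*(-13/79 - 1/204))*(-1/991473) - 1646163/3045959 = (72*(-2731/16116))*(-1/991473) - 1646163/3045959 = -16386/1343*(-1/991473) - 1646163/3045959 = 5462/443849413 - 1646163/3045959 = -104375977746323/193135302024581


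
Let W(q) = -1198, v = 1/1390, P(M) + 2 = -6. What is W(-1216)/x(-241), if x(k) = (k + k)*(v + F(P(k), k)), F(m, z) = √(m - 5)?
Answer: 832610/6053269541 - 1157327900*I*√13/6053269541 ≈ 0.00013755 - 0.68935*I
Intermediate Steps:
P(M) = -8 (P(M) = -2 - 6 = -8)
v = 1/1390 ≈ 0.00071942
F(m, z) = √(-5 + m)
x(k) = 2*k*(1/1390 + I*√13) (x(k) = (k + k)*(1/1390 + √(-5 - 8)) = (2*k)*(1/1390 + √(-13)) = (2*k)*(1/1390 + I*√13) = 2*k*(1/1390 + I*√13))
W(-1216)/x(-241) = -1198*(-695/(241*(1 + 1390*I*√13))) = -1198/(-241/695 - 482*I*√13)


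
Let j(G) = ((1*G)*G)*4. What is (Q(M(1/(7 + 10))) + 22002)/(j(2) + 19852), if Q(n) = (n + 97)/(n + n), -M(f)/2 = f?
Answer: 86361/79472 ≈ 1.0867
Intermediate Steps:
M(f) = -2*f
Q(n) = (97 + n)/(2*n) (Q(n) = (97 + n)/((2*n)) = (97 + n)*(1/(2*n)) = (97 + n)/(2*n))
j(G) = 4*G**2 (j(G) = (G*G)*4 = G**2*4 = 4*G**2)
(Q(M(1/(7 + 10))) + 22002)/(j(2) + 19852) = ((97 - 2/(7 + 10))/(2*((-2/(7 + 10)))) + 22002)/(4*2**2 + 19852) = ((97 - 2/17)/(2*((-2/17))) + 22002)/(4*4 + 19852) = ((97 - 2*1/17)/(2*((-2*1/17))) + 22002)/(16 + 19852) = ((97 - 2/17)/(2*(-2/17)) + 22002)/19868 = ((1/2)*(-17/2)*(1647/17) + 22002)*(1/19868) = (-1647/4 + 22002)*(1/19868) = (86361/4)*(1/19868) = 86361/79472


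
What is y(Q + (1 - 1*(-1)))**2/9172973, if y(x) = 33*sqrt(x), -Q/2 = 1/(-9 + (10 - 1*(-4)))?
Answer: 8712/45864865 ≈ 0.00018995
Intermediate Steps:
Q = -2/5 (Q = -2/(-9 + (10 - 1*(-4))) = -2/(-9 + (10 + 4)) = -2/(-9 + 14) = -2/5 ≈ -0.40000)
y(Q + (1 - 1*(-1)))**2/9172973 = (33*sqrt(-2/5 + (1 - 1*(-1))))**2/9172973 = (33*sqrt(-2/5 + (1 + 1)))**2*(1/9172973) = (33*sqrt(-2/5 + 2))**2*(1/9172973) = (33*sqrt(8/5))**2*(1/9172973) = (33*(2*sqrt(10)/5))**2*(1/9172973) = (66*sqrt(10)/5)**2*(1/9172973) = (8712/5)*(1/9172973) = 8712/45864865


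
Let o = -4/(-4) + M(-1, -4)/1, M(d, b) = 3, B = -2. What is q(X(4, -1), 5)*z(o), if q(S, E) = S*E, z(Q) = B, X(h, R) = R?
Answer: 10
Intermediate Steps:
o = 4 (o = -4/(-4) + 3/1 = -4*(-1/4) + 3*1 = 1 + 3 = 4)
z(Q) = -2
q(S, E) = E*S
q(X(4, -1), 5)*z(o) = (5*(-1))*(-2) = -5*(-2) = 10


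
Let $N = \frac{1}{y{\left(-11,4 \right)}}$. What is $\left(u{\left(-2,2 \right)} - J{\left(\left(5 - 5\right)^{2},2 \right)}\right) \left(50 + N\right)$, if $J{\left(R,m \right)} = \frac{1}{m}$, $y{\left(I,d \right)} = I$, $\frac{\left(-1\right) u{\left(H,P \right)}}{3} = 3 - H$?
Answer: $- \frac{17019}{22} \approx -773.59$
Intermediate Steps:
$u{\left(H,P \right)} = -9 + 3 H$ ($u{\left(H,P \right)} = - 3 \left(3 - H\right) = -9 + 3 H$)
$N = - \frac{1}{11}$ ($N = \frac{1}{-11} = - \frac{1}{11} \approx -0.090909$)
$\left(u{\left(-2,2 \right)} - J{\left(\left(5 - 5\right)^{2},2 \right)}\right) \left(50 + N\right) = \left(\left(-9 + 3 \left(-2\right)\right) - \frac{1}{2}\right) \left(50 - \frac{1}{11}\right) = \left(\left(-9 - 6\right) - \frac{1}{2}\right) \frac{549}{11} = \left(-15 - \frac{1}{2}\right) \frac{549}{11} = \left(- \frac{31}{2}\right) \frac{549}{11} = - \frac{17019}{22}$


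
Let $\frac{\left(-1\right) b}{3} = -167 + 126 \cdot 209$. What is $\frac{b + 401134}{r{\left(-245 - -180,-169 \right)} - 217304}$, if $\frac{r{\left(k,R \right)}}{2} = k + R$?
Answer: $- \frac{322633}{217772} \approx -1.4815$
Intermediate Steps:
$b = -78501$ ($b = - 3 \left(-167 + 126 \cdot 209\right) = - 3 \left(-167 + 26334\right) = \left(-3\right) 26167 = -78501$)
$r{\left(k,R \right)} = 2 R + 2 k$ ($r{\left(k,R \right)} = 2 \left(k + R\right) = 2 \left(R + k\right) = 2 R + 2 k$)
$\frac{b + 401134}{r{\left(-245 - -180,-169 \right)} - 217304} = \frac{-78501 + 401134}{\left(2 \left(-169\right) + 2 \left(-245 - -180\right)\right) - 217304} = \frac{322633}{\left(-338 + 2 \left(-245 + 180\right)\right) - 217304} = \frac{322633}{\left(-338 + 2 \left(-65\right)\right) - 217304} = \frac{322633}{\left(-338 - 130\right) - 217304} = \frac{322633}{-468 - 217304} = \frac{322633}{-217772} = 322633 \left(- \frac{1}{217772}\right) = - \frac{322633}{217772}$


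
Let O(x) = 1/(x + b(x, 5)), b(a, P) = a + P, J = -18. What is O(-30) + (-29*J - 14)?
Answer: 27939/55 ≈ 507.98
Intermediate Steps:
b(a, P) = P + a
O(x) = 1/(5 + 2*x) (O(x) = 1/(x + (5 + x)) = 1/(5 + 2*x))
O(-30) + (-29*J - 14) = 1/(5 + 2*(-30)) + (-29*(-18) - 14) = 1/(5 - 60) + (522 - 14) = 1/(-55) + 508 = -1/55 + 508 = 27939/55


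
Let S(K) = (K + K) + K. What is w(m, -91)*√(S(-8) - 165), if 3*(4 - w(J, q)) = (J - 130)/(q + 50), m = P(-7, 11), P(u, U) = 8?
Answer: 370*I*√21/41 ≈ 41.355*I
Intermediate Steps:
m = 8
S(K) = 3*K (S(K) = 2*K + K = 3*K)
w(J, q) = 4 - (-130 + J)/(3*(50 + q)) (w(J, q) = 4 - (J - 130)/(3*(q + 50)) = 4 - (-130 + J)/(3*(50 + q)))
w(m, -91)*√(S(-8) - 165) = ((730 - 1*8 + 12*(-91))/(3*(50 - 91)))*√(3*(-8) - 165) = ((⅓)*(730 - 8 - 1092)/(-41))*√(-24 - 165) = ((⅓)*(-1/41)*(-370))*√(-189) = 370*(3*I*√21)/123 = 370*I*√21/41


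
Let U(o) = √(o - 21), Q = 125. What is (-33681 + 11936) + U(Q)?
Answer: -21745 + 2*√26 ≈ -21735.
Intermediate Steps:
U(o) = √(-21 + o)
(-33681 + 11936) + U(Q) = (-33681 + 11936) + √(-21 + 125) = -21745 + √104 = -21745 + 2*√26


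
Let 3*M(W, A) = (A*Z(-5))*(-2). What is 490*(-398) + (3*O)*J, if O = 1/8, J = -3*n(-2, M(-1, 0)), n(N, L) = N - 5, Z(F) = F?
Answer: -1560097/8 ≈ -1.9501e+5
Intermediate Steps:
M(W, A) = 10*A/3 (M(W, A) = ((A*(-5))*(-2))/3 = (-5*A*(-2))/3 = (10*A)/3 = 10*A/3)
n(N, L) = -5 + N
J = 21 (J = -3*(-5 - 2) = -3*(-7) = 21)
O = ⅛ ≈ 0.12500
490*(-398) + (3*O)*J = 490*(-398) + (3*(⅛))*21 = -195020 + (3/8)*21 = -195020 + 63/8 = -1560097/8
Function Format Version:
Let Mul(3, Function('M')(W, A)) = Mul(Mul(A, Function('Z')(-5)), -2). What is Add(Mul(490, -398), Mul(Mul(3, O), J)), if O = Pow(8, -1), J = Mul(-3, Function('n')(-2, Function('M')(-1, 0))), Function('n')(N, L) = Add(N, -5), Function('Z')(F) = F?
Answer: Rational(-1560097, 8) ≈ -1.9501e+5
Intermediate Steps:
Function('M')(W, A) = Mul(Rational(10, 3), A) (Function('M')(W, A) = Mul(Rational(1, 3), Mul(Mul(A, -5), -2)) = Mul(Rational(1, 3), Mul(Mul(-5, A), -2)) = Mul(Rational(1, 3), Mul(10, A)) = Mul(Rational(10, 3), A))
Function('n')(N, L) = Add(-5, N)
J = 21 (J = Mul(-3, Add(-5, -2)) = Mul(-3, -7) = 21)
O = Rational(1, 8) ≈ 0.12500
Add(Mul(490, -398), Mul(Mul(3, O), J)) = Add(Mul(490, -398), Mul(Mul(3, Rational(1, 8)), 21)) = Add(-195020, Mul(Rational(3, 8), 21)) = Add(-195020, Rational(63, 8)) = Rational(-1560097, 8)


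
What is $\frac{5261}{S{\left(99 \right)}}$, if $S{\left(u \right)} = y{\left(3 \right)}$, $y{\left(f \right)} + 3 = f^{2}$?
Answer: $\frac{5261}{6} \approx 876.83$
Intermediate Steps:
$y{\left(f \right)} = -3 + f^{2}$
$S{\left(u \right)} = 6$ ($S{\left(u \right)} = -3 + 3^{2} = -3 + 9 = 6$)
$\frac{5261}{S{\left(99 \right)}} = \frac{5261}{6}$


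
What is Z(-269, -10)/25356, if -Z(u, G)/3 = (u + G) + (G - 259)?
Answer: 137/2113 ≈ 0.064837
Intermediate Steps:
Z(u, G) = 777 - 6*G - 3*u (Z(u, G) = -3*((u + G) + (G - 259)) = -3*((G + u) + (-259 + G)) = -3*(-259 + u + 2*G) = 777 - 6*G - 3*u)
Z(-269, -10)/25356 = (777 - 6*(-10) - 3*(-269))/25356 = (777 + 60 + 807)*(1/25356) = 1644*(1/25356) = 137/2113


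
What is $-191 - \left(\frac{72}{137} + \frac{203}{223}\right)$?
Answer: $- \frac{5879108}{30551} \approx -192.44$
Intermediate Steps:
$-191 - \left(\frac{72}{137} + \frac{203}{223}\right) = -191 - \frac{43867}{30551} = - \frac{5879108}{30551}$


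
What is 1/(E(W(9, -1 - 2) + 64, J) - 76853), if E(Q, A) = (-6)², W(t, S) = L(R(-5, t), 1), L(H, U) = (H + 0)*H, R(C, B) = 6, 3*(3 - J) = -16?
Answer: -1/76817 ≈ -1.3018e-5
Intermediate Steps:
J = 25/3 (J = 3 - ⅓*(-16) = 3 + 16/3 = 25/3 ≈ 8.3333)
L(H, U) = H² (L(H, U) = H*H = H²)
W(t, S) = 36 (W(t, S) = 6² = 36)
E(Q, A) = 36
1/(E(W(9, -1 - 2) + 64, J) - 76853) = 1/(36 - 76853) = 1/(-76817) = -1/76817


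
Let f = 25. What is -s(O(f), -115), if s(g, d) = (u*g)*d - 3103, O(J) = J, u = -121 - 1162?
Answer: -3685522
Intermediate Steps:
u = -1283
s(g, d) = -3103 - 1283*d*g (s(g, d) = (-1283*g)*d - 3103 = -1283*d*g - 3103 = -3103 - 1283*d*g)
-s(O(f), -115) = -(-3103 - 1283*(-115)*25) = -(-3103 + 3688625) = -1*3685522 = -3685522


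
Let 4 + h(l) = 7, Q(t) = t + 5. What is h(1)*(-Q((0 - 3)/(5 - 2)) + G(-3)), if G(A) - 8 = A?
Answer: 3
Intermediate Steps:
G(A) = 8 + A
Q(t) = 5 + t
h(l) = 3 (h(l) = -4 + 7 = 3)
h(1)*(-Q((0 - 3)/(5 - 2)) + G(-3)) = 3*(-(5 + (0 - 3)/(5 - 2)) + (8 - 3)) = 3*(-(5 - 3/3) + 5) = 3*(-(5 - 3*⅓) + 5) = 3*(-(5 - 1) + 5) = 3*(-1*4 + 5) = 3*(-4 + 5) = 3*1 = 3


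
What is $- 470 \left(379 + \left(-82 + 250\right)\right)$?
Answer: $-257090$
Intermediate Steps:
$- 470 \left(379 + \left(-82 + 250\right)\right) = - 470 \left(379 + 168\right) = \left(-470\right) 547 = -257090$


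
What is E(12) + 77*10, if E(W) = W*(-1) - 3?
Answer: 755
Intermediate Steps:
E(W) = -3 - W (E(W) = -W - 3 = -3 - W)
E(12) + 77*10 = (-3 - 1*12) + 77*10 = (-3 - 12) + 770 = -15 + 770 = 755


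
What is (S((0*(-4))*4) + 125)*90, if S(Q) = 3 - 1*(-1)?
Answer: 11610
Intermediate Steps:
S(Q) = 4 (S(Q) = 3 + 1 = 4)
(S((0*(-4))*4) + 125)*90 = (4 + 125)*90 = 129*90 = 11610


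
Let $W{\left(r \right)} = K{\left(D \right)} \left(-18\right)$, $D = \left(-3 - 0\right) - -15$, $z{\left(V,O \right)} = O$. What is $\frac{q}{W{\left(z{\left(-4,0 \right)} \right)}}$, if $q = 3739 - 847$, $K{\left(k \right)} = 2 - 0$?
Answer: $- \frac{241}{3} \approx -80.333$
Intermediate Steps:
$D = 12$ ($D = \left(-3 + 0\right) + 15 = -3 + 15 = 12$)
$K{\left(k \right)} = 2$ ($K{\left(k \right)} = 2 + 0 = 2$)
$W{\left(r \right)} = -36$ ($W{\left(r \right)} = 2 \left(-18\right) = -36$)
$q = 2892$ ($q = 3739 - 847 = 2892$)
$\frac{q}{W{\left(z{\left(-4,0 \right)} \right)}} = \frac{2892}{-36} = 2892 \left(- \frac{1}{36}\right) = - \frac{241}{3}$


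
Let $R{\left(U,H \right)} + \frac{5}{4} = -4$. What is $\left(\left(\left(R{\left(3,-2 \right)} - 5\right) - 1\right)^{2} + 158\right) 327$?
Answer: $\frac{1488831}{16} \approx 93052.0$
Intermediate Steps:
$R{\left(U,H \right)} = - \frac{21}{4}$ ($R{\left(U,H \right)} = - \frac{5}{4} - 4 = - \frac{21}{4}$)
$\left(\left(\left(R{\left(3,-2 \right)} - 5\right) - 1\right)^{2} + 158\right) 327 = \left(\left(\left(- \frac{21}{4} - 5\right) - 1\right)^{2} + 158\right) 327 = \left(\left(- \frac{41}{4} - 1\right)^{2} + 158\right) 327 = \left(\left(- \frac{45}{4}\right)^{2} + 158\right) 327 = \left(\frac{2025}{16} + 158\right) 327 = \frac{4553}{16} \cdot 327 = \frac{1488831}{16}$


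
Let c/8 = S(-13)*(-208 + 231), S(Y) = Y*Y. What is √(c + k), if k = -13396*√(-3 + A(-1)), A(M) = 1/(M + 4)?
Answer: 2*√(69966 - 20094*I*√6)/3 ≈ 185.9 - 58.838*I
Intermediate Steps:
A(M) = 1/(4 + M)
S(Y) = Y²
k = -26792*I*√6/3 (k = -13396*√(-3 + 1/(4 - 1)) = -13396*√(-3 + 1/3) = -13396*√(-3 + ⅓) = -26792*I*√6/3 ≈ -21876.0*I)
c = 31096 (c = 8*((-13)²*(-208 + 231)) = 8*(169*23) = 8*3887 = 31096)
√(c + k) = √(31096 - 26792*I*√6/3)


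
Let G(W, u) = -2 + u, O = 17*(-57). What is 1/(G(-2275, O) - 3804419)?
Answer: -1/3805390 ≈ -2.6279e-7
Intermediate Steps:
O = -969
1/(G(-2275, O) - 3804419) = 1/((-2 - 969) - 3804419) = 1/(-971 - 3804419) = 1/(-3805390) = -1/3805390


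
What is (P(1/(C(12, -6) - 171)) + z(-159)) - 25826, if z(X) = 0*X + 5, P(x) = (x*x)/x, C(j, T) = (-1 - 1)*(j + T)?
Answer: -4725244/183 ≈ -25821.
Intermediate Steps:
C(j, T) = -2*T - 2*j (C(j, T) = -2*(T + j) = -2*T - 2*j)
P(x) = x (P(x) = x**2/x = x)
z(X) = 5 (z(X) = 0 + 5 = 5)
(P(1/(C(12, -6) - 171)) + z(-159)) - 25826 = (1/((-2*(-6) - 2*12) - 171) + 5) - 25826 = (1/((12 - 24) - 171) + 5) - 25826 = (1/(-12 - 171) + 5) - 25826 = (1/(-183) + 5) - 25826 = (-1/183 + 5) - 25826 = 914/183 - 25826 = -4725244/183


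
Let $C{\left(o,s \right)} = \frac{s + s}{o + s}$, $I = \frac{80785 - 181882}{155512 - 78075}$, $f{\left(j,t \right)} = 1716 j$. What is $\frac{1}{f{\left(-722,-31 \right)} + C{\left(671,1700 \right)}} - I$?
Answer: $\frac{296977489912697}{227475198117104} \approx 1.3055$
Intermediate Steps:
$I = - \frac{101097}{77437} \approx -1.3055$
$C{\left(o,s \right)} = \frac{2 s}{o + s}$
$\frac{1}{f{\left(-722,-31 \right)} + C{\left(671,1700 \right)}} - I = \frac{1}{1716 \left(-722\right) + 2 \cdot 1700 \frac{1}{671 + 1700}} - - \frac{101097}{77437} = \frac{1}{-1238952 + 2 \cdot 1700 \cdot \frac{1}{2371}} + \frac{101097}{77437} = \frac{1}{-1238952 + \frac{3400}{2371}} + \frac{101097}{77437} = \frac{1}{- \frac{2937551792}{2371}} + \frac{101097}{77437} = - \frac{2371}{2937551792} + \frac{101097}{77437} = \frac{296977489912697}{227475198117104}$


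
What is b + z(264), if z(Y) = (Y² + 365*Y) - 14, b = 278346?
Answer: 444388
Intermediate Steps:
z(Y) = -14 + Y² + 365*Y
b + z(264) = 278346 + (-14 + 264² + 365*264) = 278346 + (-14 + 69696 + 96360) = 278346 + 166042 = 444388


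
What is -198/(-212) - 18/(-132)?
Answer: 624/583 ≈ 1.0703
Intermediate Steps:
-198/(-212) - 18/(-132) = -198*(-1/212) - 18*(-1/132) = 99/106 + 3/22 = 624/583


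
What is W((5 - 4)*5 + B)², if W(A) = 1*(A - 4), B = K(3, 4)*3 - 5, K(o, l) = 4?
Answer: 64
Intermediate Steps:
B = 7 (B = 4*3 - 5 = 12 - 5 = 7)
W(A) = -4 + A (W(A) = 1*(-4 + A) = -4 + A)
W((5 - 4)*5 + B)² = (-4 + ((5 - 4)*5 + 7))² = (-4 + (1*5 + 7))² = (-4 + (5 + 7))² = (-4 + 12)² = 8² = 64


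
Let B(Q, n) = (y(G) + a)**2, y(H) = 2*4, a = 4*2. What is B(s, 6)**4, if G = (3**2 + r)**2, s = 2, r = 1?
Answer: 4294967296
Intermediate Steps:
a = 8
G = 100 (G = (3**2 + 1)**2 = (9 + 1)**2 = 10**2 = 100)
y(H) = 8
B(Q, n) = 256 (B(Q, n) = (8 + 8)**2 = 16**2 = 256)
B(s, 6)**4 = 256**4 = 4294967296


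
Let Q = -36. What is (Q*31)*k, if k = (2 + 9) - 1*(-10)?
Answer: -23436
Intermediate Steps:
k = 21 (k = 11 + 10 = 21)
(Q*31)*k = -36*31*21 = -1116*21 = -23436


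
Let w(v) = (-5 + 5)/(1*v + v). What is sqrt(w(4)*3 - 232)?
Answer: 2*I*sqrt(58) ≈ 15.232*I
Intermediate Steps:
w(v) = 0 (w(v) = 0/(v + v) = 0/((2*v)) = 0*(1/(2*v)) = 0)
sqrt(w(4)*3 - 232) = sqrt(0*3 - 232) = sqrt(0 - 232) = sqrt(-232) = 2*I*sqrt(58)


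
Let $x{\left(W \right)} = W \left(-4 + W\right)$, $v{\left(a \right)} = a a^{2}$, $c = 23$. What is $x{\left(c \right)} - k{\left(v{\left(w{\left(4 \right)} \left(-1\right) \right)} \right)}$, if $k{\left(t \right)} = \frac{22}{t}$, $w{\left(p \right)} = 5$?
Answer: $\frac{54647}{125} \approx 437.18$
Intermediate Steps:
$v{\left(a \right)} = a^{3}$
$x{\left(c \right)} - k{\left(v{\left(w{\left(4 \right)} \left(-1\right) \right)} \right)} = 23 \left(-4 + 23\right) - \frac{22}{\left(5 \left(-1\right)\right)^{3}} = 23 \cdot 19 - \frac{22}{\left(-5\right)^{3}} = 437 - \frac{22}{-125} = 437 - 22 \left(- \frac{1}{125}\right) = 437 - - \frac{22}{125} = 437 + \frac{22}{125} = \frac{54647}{125}$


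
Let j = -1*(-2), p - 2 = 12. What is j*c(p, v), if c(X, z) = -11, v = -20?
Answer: -22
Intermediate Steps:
p = 14 (p = 2 + 12 = 14)
j = 2
j*c(p, v) = 2*(-11) = -22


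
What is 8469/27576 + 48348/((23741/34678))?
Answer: 5137161336697/72742424 ≈ 70621.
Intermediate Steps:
8469/27576 + 48348/((23741/34678)) = 8469*(1/27576) + 48348/((23741*(1/34678))) = 941/3064 + 48348/(23741/34678) = 941/3064 + 48348*(34678/23741) = 941/3064 + 1676611944/23741 = 5137161336697/72742424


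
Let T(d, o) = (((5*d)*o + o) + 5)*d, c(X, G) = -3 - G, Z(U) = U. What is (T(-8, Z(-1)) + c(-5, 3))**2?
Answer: 128164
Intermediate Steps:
T(d, o) = d*(5 + o + 5*d*o) (T(d, o) = ((5*d*o + o) + 5)*d = ((o + 5*d*o) + 5)*d = (5 + o + 5*d*o)*d = d*(5 + o + 5*d*o))
(T(-8, Z(-1)) + c(-5, 3))**2 = (-8*(5 - 1 + 5*(-8)*(-1)) + (-3 - 1*3))**2 = (-8*(5 - 1 + 40) + (-3 - 3))**2 = (-8*44 - 6)**2 = (-352 - 6)**2 = (-358)**2 = 128164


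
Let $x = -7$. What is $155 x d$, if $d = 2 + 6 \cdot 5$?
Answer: $-34720$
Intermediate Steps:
$d = 32$ ($d = 2 + 30 = 32$)
$155 x d = 155 \left(-7\right) 32 = \left(-1085\right) 32 = -34720$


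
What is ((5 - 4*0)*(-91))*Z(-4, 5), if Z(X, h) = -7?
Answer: 3185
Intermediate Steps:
((5 - 4*0)*(-91))*Z(-4, 5) = ((5 - 4*0)*(-91))*(-7) = ((5 + 0)*(-91))*(-7) = (5*(-91))*(-7) = -455*(-7) = 3185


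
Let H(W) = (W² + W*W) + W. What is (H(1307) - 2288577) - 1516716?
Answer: -387488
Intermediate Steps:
H(W) = W + 2*W² (H(W) = (W² + W²) + W = 2*W² + W = W + 2*W²)
(H(1307) - 2288577) - 1516716 = (1307*(1 + 2*1307) - 2288577) - 1516716 = (1307*(1 + 2614) - 2288577) - 1516716 = (1307*2615 - 2288577) - 1516716 = (3417805 - 2288577) - 1516716 = 1129228 - 1516716 = -387488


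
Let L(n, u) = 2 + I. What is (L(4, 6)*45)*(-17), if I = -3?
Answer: 765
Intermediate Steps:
L(n, u) = -1 (L(n, u) = 2 - 3 = -1)
(L(4, 6)*45)*(-17) = -1*45*(-17) = -45*(-17) = 765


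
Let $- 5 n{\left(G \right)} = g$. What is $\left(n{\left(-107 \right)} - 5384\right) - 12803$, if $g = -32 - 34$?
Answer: $- \frac{90869}{5} \approx -18174.0$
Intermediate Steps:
$g = -66$
$n{\left(G \right)} = \frac{66}{5}$ ($n{\left(G \right)} = \left(- \frac{1}{5}\right) \left(-66\right) = \frac{66}{5}$)
$\left(n{\left(-107 \right)} - 5384\right) - 12803 = \left(\frac{66}{5} - 5384\right) - 12803 = - \frac{26854}{5} - 12803 = - \frac{90869}{5}$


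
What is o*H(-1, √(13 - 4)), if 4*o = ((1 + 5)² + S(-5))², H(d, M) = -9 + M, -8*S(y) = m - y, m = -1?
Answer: -15123/8 ≈ -1890.4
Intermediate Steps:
S(y) = ⅛ + y/8 (S(y) = -(-1 - y)/8 = ⅛ + y/8)
o = 5041/16 (o = ((1 + 5)² + (⅛ + (⅛)*(-5)))²/4 = (6² + (⅛ - 5/8))²/4 = (36 - ½)²/4 = (71/2)²/4 = (¼)*(5041/4) = 5041/16 ≈ 315.06)
o*H(-1, √(13 - 4)) = 5041*(-9 + √(13 - 4))/16 = 5041*(-9 + √9)/16 = 5041*(-9 + 3)/16 = (5041/16)*(-6) = -15123/8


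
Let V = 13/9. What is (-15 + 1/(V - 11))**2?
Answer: 1687401/7396 ≈ 228.15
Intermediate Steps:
V = 13/9 (V = 13*(1/9) = 13/9 ≈ 1.4444)
(-15 + 1/(V - 11))**2 = (-15 + 1/(13/9 - 11))**2 = (-15 + 1/(-86/9))**2 = (-15 - 9/86)**2 = (-1299/86)**2 = 1687401/7396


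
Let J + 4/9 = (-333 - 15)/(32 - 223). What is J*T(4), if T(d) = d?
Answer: 9472/1719 ≈ 5.5102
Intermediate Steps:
J = 2368/1719 (J = -4/9 + (-333 - 15)/(32 - 223) = -4/9 - 348/(-191) = -4/9 - 348*(-1/191) = -4/9 + 348/191 = 2368/1719 ≈ 1.3775)
J*T(4) = (2368/1719)*4 = 9472/1719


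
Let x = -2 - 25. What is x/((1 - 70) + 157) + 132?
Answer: 11589/88 ≈ 131.69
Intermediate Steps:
x = -27
x/((1 - 70) + 157) + 132 = -27/((1 - 70) + 157) + 132 = -27/(-69 + 157) + 132 = -27/88 + 132 = 11589/88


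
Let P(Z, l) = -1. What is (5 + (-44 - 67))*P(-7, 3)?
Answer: 106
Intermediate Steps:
(5 + (-44 - 67))*P(-7, 3) = (5 + (-44 - 67))*(-1) = (5 - 111)*(-1) = -106*(-1) = 106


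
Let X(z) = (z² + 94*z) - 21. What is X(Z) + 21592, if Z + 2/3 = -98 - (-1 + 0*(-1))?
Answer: 197362/9 ≈ 21929.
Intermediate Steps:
Z = -293/3 (Z = -⅔ + (-98 - (-1 + 0*(-1))) = -⅔ + (-98 - (-1 + 0)) = -⅔ + (-98 - 1*(-1)) = -⅔ + (-98 + 1) = -⅔ - 97 = -293/3 ≈ -97.667)
X(z) = -21 + z² + 94*z
X(Z) + 21592 = (-21 + (-293/3)² + 94*(-293/3)) + 21592 = (-21 + 85849/9 - 27542/3) + 21592 = 3034/9 + 21592 = 197362/9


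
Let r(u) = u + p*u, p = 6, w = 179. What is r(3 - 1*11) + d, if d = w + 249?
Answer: 372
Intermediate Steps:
r(u) = 7*u (r(u) = u + 6*u = 7*u)
d = 428 (d = 179 + 249 = 428)
r(3 - 1*11) + d = 7*(3 - 1*11) + 428 = 7*(3 - 11) + 428 = 7*(-8) + 428 = -56 + 428 = 372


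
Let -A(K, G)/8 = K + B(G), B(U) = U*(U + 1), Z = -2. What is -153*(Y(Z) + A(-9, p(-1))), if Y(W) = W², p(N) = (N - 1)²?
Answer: 12852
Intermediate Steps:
p(N) = (-1 + N)²
B(U) = U*(1 + U)
A(K, G) = -8*K - 8*G*(1 + G) (A(K, G) = -8*(K + G*(1 + G)) = -8*K - 8*G*(1 + G))
-153*(Y(Z) + A(-9, p(-1))) = -153*((-2)² + (-8*(-9) - 8*(-1 - 1)²*(1 + (-1 - 1)²))) = -153*(4 + (72 - 8*(-2)²*(1 + (-2)²))) = -153*(4 + (72 - 8*4*(1 + 4))) = -153*(4 + (72 - 8*4*5)) = -153*(4 + (72 - 160)) = -153*(4 - 88) = -153*(-84) = 12852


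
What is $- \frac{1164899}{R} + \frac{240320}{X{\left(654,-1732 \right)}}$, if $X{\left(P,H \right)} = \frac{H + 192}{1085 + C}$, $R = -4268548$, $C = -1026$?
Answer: $- \frac{3026071796089}{328678196} \approx -9206.8$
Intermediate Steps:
$X{\left(P,H \right)} = \frac{192}{59} + \frac{H}{59}$ ($X{\left(P,H \right)} = \frac{H + 192}{1085 - 1026} = \frac{192 + H}{59} = \left(192 + H\right) \frac{1}{59} = \frac{192}{59} + \frac{H}{59}$)
$- \frac{1164899}{R} + \frac{240320}{X{\left(654,-1732 \right)}} = - \frac{1164899}{-4268548} + \frac{240320}{\frac{192}{59} + \frac{1}{59} \left(-1732\right)} = \left(-1164899\right) \left(- \frac{1}{4268548}\right) + \frac{240320}{\frac{192}{59} - \frac{1732}{59}} = \frac{1164899}{4268548} + \frac{240320}{- \frac{1540}{59}} = \frac{1164899}{4268548} + 240320 \left(- \frac{59}{1540}\right) = \frac{1164899}{4268548} - \frac{708944}{77} = - \frac{3026071796089}{328678196}$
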